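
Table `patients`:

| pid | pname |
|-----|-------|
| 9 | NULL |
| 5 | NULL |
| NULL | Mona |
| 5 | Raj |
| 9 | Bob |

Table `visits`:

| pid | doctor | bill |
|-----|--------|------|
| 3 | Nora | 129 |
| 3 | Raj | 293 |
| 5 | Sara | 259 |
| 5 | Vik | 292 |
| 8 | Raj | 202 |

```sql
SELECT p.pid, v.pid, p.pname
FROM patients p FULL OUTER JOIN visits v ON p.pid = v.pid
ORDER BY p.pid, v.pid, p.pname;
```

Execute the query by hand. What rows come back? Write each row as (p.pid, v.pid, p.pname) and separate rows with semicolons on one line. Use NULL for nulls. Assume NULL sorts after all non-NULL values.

FULL OUTER JOIN keeps every row from both sides; unmatched rows get NULL for the other side's columns.
Matching on p.pid = v.pid. A NULL in a compared column never satisfies the condition.
- p (pid=9) has no partner → padded with NULL.
- p (pid=5) pairs with 2 row(s) of v.
- p (pid=NULL) has no partner → padded with NULL.
- p (pid=5) pairs with 2 row(s) of v.
- p (pid=9) has no partner → padded with NULL.
- plus 3 unmatched v row(s), each kept with NULL p columns.
After projecting and ordering:
p.pid | v.pid | p.pname
5 | 5 | Raj
5 | 5 | Raj
5 | 5 | NULL
5 | 5 | NULL
9 | NULL | Bob
9 | NULL | NULL
NULL | 3 | NULL
NULL | 3 | NULL
NULL | 8 | NULL
NULL | NULL | Mona

(5, 5, Raj); (5, 5, Raj); (5, 5, NULL); (5, 5, NULL); (9, NULL, Bob); (9, NULL, NULL); (NULL, 3, NULL); (NULL, 3, NULL); (NULL, 8, NULL); (NULL, NULL, Mona)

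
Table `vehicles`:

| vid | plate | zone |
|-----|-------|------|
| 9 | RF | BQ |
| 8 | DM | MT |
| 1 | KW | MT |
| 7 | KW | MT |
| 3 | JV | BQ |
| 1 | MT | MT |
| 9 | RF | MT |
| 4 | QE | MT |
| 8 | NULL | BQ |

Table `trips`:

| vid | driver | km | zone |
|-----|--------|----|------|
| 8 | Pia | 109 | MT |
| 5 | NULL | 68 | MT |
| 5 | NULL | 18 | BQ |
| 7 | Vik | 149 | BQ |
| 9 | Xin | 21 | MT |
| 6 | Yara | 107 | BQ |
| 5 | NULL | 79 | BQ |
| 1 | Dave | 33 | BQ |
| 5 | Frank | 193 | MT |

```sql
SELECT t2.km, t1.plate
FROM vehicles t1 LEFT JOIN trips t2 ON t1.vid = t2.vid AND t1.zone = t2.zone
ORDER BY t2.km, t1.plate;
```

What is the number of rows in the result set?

9

LEFT JOIN keeps every row from `vehicles`; unmatched rows get NULL for `trips`'s columns.
Matching on t1.vid = t2.vid AND t1.zone = t2.zone.
- t1[0] vid=9, zone=BQ → no match; kept with NULLs on the t2 side.
- t1[1] vid=8, zone=MT → 1 match(es) in t2 → 1 row(s).
- t1[2] vid=1, zone=MT → no match; kept with NULLs on the t2 side.
- t1[3] vid=7, zone=MT → no match; kept with NULLs on the t2 side.
- t1[4] vid=3, zone=BQ → no match; kept with NULLs on the t2 side.
- t1[5] vid=1, zone=MT → no match; kept with NULLs on the t2 side.
- t1[6] vid=9, zone=MT → 1 match(es) in t2 → 1 row(s).
- t1[7] vid=4, zone=MT → no match; kept with NULLs on the t2 side.
- t1[8] vid=8, zone=BQ → no match; kept with NULLs on the t2 side.
Total: 2 matched + 7 padded = 9 rows.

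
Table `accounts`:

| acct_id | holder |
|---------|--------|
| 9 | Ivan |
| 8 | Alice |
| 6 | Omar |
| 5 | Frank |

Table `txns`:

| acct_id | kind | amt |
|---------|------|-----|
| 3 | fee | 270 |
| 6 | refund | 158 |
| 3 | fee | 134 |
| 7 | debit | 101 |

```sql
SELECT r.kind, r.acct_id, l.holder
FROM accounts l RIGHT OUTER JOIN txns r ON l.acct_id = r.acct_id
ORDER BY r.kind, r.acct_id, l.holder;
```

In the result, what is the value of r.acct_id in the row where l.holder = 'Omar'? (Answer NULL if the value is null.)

6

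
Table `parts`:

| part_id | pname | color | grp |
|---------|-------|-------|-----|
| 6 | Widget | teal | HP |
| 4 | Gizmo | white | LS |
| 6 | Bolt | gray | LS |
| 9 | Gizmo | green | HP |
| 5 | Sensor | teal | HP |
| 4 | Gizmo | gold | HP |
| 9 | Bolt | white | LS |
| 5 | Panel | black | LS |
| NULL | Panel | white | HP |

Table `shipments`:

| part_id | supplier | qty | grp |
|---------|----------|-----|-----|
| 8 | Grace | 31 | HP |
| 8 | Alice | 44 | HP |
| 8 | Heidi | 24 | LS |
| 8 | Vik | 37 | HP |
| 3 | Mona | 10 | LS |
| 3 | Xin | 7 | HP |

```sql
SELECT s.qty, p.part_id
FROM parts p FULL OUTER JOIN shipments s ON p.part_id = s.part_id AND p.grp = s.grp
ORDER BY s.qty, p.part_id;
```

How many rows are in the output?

15

FULL OUTER JOIN keeps every row from both sides; unmatched rows get NULL for the other side's columns.
Matching on p.part_id = s.part_id AND p.grp = s.grp. A NULL in a compared column never satisfies the condition.
- part_id=6, grp=HP: no s row matches, row kept with s columns NULL.
- part_id=4, grp=LS: no s row matches, row kept with s columns NULL.
- part_id=6, grp=LS: no s row matches, row kept with s columns NULL.
- part_id=9, grp=HP: no s row matches, row kept with s columns NULL.
- part_id=5, grp=HP: no s row matches, row kept with s columns NULL.
- part_id=4, grp=HP: no s row matches, row kept with s columns NULL.
- part_id=9, grp=LS: no s row matches, row kept with s columns NULL.
- part_id=5, grp=LS: no s row matches, row kept with s columns NULL.
- part_id=NULL, grp=HP: no s row matches, row kept with s columns NULL.
- 6 row(s) from s found no p partner → padded with NULL.
Total: 0 matched + 15 padded = 15 rows.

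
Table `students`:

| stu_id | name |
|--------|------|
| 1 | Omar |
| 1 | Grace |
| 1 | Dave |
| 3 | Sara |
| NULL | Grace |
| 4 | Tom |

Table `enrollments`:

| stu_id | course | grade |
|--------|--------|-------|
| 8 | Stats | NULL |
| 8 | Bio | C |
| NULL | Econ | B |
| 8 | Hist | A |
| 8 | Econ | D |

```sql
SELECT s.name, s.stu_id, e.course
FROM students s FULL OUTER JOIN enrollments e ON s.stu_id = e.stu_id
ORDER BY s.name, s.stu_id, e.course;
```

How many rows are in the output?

FULL OUTER JOIN keeps every row from both sides; unmatched rows get NULL for the other side's columns.
Matching on s.stu_id = e.stu_id. A NULL in a compared column never satisfies the condition.
Matched pairs: 0; unmatched s rows kept: 6; unmatched e rows kept: 5.
Total: 0 matched + 11 padded = 11 rows.

11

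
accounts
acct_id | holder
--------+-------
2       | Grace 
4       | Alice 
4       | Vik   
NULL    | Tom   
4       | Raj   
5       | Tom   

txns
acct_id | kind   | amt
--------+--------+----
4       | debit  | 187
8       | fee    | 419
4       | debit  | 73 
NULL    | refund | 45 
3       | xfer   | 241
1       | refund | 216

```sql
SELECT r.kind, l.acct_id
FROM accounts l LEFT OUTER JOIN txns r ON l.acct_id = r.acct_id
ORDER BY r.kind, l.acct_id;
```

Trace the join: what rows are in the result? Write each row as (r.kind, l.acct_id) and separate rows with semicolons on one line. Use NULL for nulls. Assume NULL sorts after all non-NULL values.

(debit, 4); (debit, 4); (debit, 4); (debit, 4); (debit, 4); (debit, 4); (NULL, 2); (NULL, 5); (NULL, NULL)

LEFT JOIN keeps every row from `accounts`; unmatched rows get NULL for `txns`'s columns.
Matching on l.acct_id = r.acct_id. A NULL in a compared column never satisfies the condition.
Matched pairs: 6; unmatched l rows kept: 3.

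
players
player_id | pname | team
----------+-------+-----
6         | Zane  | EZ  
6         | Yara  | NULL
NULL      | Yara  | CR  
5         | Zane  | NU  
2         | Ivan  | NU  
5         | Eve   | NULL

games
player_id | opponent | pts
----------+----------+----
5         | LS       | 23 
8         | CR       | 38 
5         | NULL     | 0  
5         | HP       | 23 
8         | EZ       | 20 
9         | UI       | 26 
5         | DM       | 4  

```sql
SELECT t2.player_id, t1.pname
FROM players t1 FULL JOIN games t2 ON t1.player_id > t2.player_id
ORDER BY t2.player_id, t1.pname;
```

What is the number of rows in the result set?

FULL OUTER JOIN keeps every row from both sides; unmatched rows get NULL for the other side's columns.
Matching on t1.player_id > t2.player_id. A NULL in a compared column never satisfies the condition.
- t1[0] player_id=6 → 4 match(es) in t2 → 4 row(s).
- t1[1] player_id=6 → 4 match(es) in t2 → 4 row(s).
- t1[2] player_id=NULL → no match; kept with NULLs on the t2 side.
- t1[3] player_id=5 → no match; kept with NULLs on the t2 side.
- t1[4] player_id=2 → no match; kept with NULLs on the t2 side.
- t1[5] player_id=5 → no match; kept with NULLs on the t2 side.
- 3 row(s) from t2 found no t1 partner → padded with NULL.
Total: 8 matched + 7 padded = 15 rows.

15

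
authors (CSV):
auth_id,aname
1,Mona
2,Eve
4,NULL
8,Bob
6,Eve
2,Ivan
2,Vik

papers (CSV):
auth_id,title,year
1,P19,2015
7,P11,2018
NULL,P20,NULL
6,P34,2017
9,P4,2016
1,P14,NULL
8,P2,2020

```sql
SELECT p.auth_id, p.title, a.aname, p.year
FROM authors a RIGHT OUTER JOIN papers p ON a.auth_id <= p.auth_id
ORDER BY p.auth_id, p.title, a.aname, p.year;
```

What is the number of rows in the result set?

29

RIGHT JOIN keeps every row from `papers`; unmatched rows get NULL for `authors`'s columns.
Matching on a.auth_id <= p.auth_id. A NULL in a compared column never satisfies the condition.
- a[0] auth_id=1 → 6 match(es) in p → 6 row(s).
- a[1] auth_id=2 → 4 match(es) in p → 4 row(s).
- a[2] auth_id=4 → 4 match(es) in p → 4 row(s).
- a[3] auth_id=8 → 2 match(es) in p → 2 row(s).
- a[4] auth_id=6 → 4 match(es) in p → 4 row(s).
- a[5] auth_id=2 → 4 match(es) in p → 4 row(s).
- a[6] auth_id=2 → 4 match(es) in p → 4 row(s).
- plus 1 unmatched p row(s), each kept with NULL a columns.
Total: 28 matched + 1 padded = 29 rows.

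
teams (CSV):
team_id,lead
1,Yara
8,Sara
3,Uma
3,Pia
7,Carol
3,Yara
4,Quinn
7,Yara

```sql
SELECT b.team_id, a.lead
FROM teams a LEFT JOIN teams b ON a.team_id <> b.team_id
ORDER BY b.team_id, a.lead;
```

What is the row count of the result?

LEFT JOIN keeps every row from `teams a`; unmatched rows get NULL for `teams b`'s columns.
Matching on a.team_id <> b.team_id.
- a (team_id=1) pairs with 7 row(s) of b.
- a (team_id=8) pairs with 7 row(s) of b.
- a (team_id=3) pairs with 5 row(s) of b.
- a (team_id=3) pairs with 5 row(s) of b.
- a (team_id=7) pairs with 6 row(s) of b.
- a (team_id=3) pairs with 5 row(s) of b.
- a (team_id=4) pairs with 7 row(s) of b.
- a (team_id=7) pairs with 6 row(s) of b.
Total: 48 rows.

48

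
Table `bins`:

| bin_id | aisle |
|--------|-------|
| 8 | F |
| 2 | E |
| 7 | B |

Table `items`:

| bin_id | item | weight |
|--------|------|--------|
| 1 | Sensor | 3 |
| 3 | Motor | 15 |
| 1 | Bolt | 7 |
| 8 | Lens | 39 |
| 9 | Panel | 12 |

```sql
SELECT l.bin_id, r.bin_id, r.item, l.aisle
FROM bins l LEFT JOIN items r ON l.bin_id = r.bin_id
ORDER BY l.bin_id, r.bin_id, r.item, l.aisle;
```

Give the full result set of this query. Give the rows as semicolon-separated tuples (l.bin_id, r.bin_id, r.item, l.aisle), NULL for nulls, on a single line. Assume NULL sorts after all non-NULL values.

LEFT JOIN keeps every row from `bins`; unmatched rows get NULL for `items`'s columns.
Matching on l.bin_id = r.bin_id.
- l[0] bin_id=8 → 1 match(es) in r → 1 row(s).
- l[1] bin_id=2 → no match; kept with NULLs on the r side.
- l[2] bin_id=7 → no match; kept with NULLs on the r side.
After projecting and ordering:
l.bin_id | r.bin_id | r.item | l.aisle
2 | NULL | NULL | E
7 | NULL | NULL | B
8 | 8 | Lens | F

(2, NULL, NULL, E); (7, NULL, NULL, B); (8, 8, Lens, F)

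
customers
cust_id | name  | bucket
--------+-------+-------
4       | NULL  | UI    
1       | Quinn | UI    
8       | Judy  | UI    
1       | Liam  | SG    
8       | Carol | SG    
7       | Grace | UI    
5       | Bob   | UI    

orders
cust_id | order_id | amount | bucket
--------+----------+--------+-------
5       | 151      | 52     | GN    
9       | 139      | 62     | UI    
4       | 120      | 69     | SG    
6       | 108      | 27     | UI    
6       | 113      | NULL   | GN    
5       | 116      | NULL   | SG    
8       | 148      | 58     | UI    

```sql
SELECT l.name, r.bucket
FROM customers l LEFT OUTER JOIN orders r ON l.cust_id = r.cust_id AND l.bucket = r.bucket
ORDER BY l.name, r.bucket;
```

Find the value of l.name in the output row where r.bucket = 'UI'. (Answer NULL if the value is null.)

LEFT JOIN keeps every row from `customers`; unmatched rows get NULL for `orders`'s columns.
Matching on l.cust_id = r.cust_id AND l.bucket = r.bucket.
- cust_id=4, bucket=UI: no r row matches, row kept with r columns NULL.
- cust_id=1, bucket=UI: no r row matches, row kept with r columns NULL.
- cust_id=8, bucket=UI: 1 matching r row(s), so 1 row(s) emitted.
- cust_id=1, bucket=SG: no r row matches, row kept with r columns NULL.
- cust_id=8, bucket=SG: no r row matches, row kept with r columns NULL.
- cust_id=7, bucket=UI: no r row matches, row kept with r columns NULL.
- cust_id=5, bucket=UI: no r row matches, row kept with r columns NULL.

Judy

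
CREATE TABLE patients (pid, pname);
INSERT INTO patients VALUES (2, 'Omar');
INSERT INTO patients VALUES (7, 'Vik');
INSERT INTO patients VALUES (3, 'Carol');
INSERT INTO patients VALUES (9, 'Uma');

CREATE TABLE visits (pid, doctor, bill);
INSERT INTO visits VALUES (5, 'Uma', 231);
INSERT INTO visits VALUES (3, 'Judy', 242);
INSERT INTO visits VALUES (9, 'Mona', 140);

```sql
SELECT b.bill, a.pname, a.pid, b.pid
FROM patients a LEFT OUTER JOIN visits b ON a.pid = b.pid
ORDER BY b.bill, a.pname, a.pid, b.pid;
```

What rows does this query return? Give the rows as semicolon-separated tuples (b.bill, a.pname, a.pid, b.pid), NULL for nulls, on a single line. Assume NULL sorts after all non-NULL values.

LEFT JOIN keeps every row from `patients`; unmatched rows get NULL for `visits`'s columns.
Matching on a.pid = b.pid.
Matched pairs: 2; unmatched a rows kept: 2.

(140, Uma, 9, 9); (242, Carol, 3, 3); (NULL, Omar, 2, NULL); (NULL, Vik, 7, NULL)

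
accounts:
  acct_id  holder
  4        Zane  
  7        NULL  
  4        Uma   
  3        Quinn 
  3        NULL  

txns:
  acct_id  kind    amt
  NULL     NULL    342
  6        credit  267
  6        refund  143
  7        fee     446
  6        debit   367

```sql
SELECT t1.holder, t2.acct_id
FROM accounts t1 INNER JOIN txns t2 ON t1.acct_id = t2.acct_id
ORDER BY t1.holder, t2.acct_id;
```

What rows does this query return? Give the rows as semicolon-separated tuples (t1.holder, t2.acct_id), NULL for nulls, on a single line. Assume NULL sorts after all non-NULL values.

INNER JOIN keeps only pairs where the ON condition holds.
Matching on t1.acct_id = t2.acct_id. A NULL in a compared column never satisfies the condition.
Matched pairs: 1.

(NULL, 7)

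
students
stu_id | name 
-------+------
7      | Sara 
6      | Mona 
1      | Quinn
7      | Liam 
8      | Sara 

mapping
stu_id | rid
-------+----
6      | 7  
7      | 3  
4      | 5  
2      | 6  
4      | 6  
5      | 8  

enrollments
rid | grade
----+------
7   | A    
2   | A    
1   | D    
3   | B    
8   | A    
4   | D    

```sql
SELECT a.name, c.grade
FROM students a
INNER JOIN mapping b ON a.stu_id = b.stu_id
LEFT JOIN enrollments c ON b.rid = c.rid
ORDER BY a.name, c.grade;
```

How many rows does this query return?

3

Step 1 — a INNER JOIN b on stu_id → 3 row(s).
Then LEFT JOIN `enrollments c` on rid: each of those 3 rows is kept; rows whose b.rid has no match in c get NULL for c's columns.
Result: 3 row(s).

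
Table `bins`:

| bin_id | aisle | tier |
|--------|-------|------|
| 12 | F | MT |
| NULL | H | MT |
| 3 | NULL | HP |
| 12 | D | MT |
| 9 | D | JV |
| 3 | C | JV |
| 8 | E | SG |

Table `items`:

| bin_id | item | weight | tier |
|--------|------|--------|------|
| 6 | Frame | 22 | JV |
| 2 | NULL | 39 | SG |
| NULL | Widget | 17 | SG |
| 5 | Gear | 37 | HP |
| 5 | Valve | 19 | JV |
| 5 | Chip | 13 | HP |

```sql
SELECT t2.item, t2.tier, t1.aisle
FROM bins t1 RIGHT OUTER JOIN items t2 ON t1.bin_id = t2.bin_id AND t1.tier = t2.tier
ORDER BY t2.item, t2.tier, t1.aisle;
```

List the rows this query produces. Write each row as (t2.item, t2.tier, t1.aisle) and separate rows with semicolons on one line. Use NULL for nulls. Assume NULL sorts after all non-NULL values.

(Chip, HP, NULL); (Frame, JV, NULL); (Gear, HP, NULL); (Valve, JV, NULL); (Widget, SG, NULL); (NULL, SG, NULL)

RIGHT JOIN keeps every row from `items`; unmatched rows get NULL for `bins`'s columns.
Matching on t1.bin_id = t2.bin_id AND t1.tier = t2.tier. A NULL in a compared column never satisfies the condition.
Matched pairs: 0; unmatched t2 rows kept: 6.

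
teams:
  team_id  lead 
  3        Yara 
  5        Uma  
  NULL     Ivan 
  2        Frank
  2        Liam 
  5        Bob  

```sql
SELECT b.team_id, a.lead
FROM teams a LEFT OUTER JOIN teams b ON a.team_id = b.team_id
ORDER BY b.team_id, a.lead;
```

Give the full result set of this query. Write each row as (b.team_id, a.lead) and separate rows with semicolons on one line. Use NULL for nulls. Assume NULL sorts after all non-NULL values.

LEFT JOIN keeps every row from `teams a`; unmatched rows get NULL for `teams b`'s columns.
Matching on a.team_id = b.team_id. A NULL in a compared column never satisfies the condition.
- a (team_id=3) pairs with 1 row(s) of b.
- a (team_id=5) pairs with 2 row(s) of b.
- a (team_id=NULL) has no partner → padded with NULL.
- a (team_id=2) pairs with 2 row(s) of b.
- a (team_id=2) pairs with 2 row(s) of b.
- a (team_id=5) pairs with 2 row(s) of b.
After projecting and ordering:
b.team_id | a.lead
2 | Frank
2 | Frank
2 | Liam
2 | Liam
3 | Yara
5 | Bob
5 | Bob
5 | Uma
5 | Uma
NULL | Ivan

(2, Frank); (2, Frank); (2, Liam); (2, Liam); (3, Yara); (5, Bob); (5, Bob); (5, Uma); (5, Uma); (NULL, Ivan)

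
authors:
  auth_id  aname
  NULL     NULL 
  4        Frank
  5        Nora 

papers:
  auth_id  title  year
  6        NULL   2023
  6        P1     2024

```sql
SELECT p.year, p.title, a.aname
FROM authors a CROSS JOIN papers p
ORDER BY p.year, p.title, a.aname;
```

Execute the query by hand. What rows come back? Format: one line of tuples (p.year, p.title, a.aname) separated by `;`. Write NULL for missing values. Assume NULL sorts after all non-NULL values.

CROSS JOIN pairs every row of `authors` with every row of `papers`: 3 × 2 = 6 rows.
After projecting and ordering:
p.year | p.title | a.aname
2023 | NULL | Frank
2023 | NULL | Nora
2023 | NULL | NULL
2024 | P1 | Frank
2024 | P1 | Nora
2024 | P1 | NULL

(2023, NULL, Frank); (2023, NULL, Nora); (2023, NULL, NULL); (2024, P1, Frank); (2024, P1, Nora); (2024, P1, NULL)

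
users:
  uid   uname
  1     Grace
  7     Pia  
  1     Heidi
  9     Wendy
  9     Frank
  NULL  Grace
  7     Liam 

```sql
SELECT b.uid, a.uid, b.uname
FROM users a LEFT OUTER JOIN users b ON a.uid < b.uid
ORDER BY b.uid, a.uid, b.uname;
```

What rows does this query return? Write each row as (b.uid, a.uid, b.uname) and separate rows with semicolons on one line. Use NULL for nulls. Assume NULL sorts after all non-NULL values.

(7, 1, Liam); (7, 1, Liam); (7, 1, Pia); (7, 1, Pia); (9, 1, Frank); (9, 1, Frank); (9, 1, Wendy); (9, 1, Wendy); (9, 7, Frank); (9, 7, Frank); (9, 7, Wendy); (9, 7, Wendy); (NULL, 9, NULL); (NULL, 9, NULL); (NULL, NULL, NULL)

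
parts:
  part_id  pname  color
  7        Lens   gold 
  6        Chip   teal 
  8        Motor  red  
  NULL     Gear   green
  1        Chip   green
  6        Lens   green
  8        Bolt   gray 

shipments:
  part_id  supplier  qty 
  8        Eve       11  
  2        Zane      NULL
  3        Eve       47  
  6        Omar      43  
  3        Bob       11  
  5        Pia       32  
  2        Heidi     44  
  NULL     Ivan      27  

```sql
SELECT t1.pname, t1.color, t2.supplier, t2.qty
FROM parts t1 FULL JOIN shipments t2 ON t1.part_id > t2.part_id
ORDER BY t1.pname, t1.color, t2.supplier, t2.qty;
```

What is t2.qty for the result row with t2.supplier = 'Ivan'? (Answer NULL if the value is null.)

FULL OUTER JOIN keeps every row from both sides; unmatched rows get NULL for the other side's columns.
Matching on t1.part_id > t2.part_id. A NULL in a compared column never satisfies the condition.
- t1[0] part_id=7 → 6 match(es) in t2 → 6 row(s).
- t1[1] part_id=6 → 5 match(es) in t2 → 5 row(s).
- t1[2] part_id=8 → 6 match(es) in t2 → 6 row(s).
- t1[3] part_id=NULL → no match; kept with NULLs on the t2 side.
- t1[4] part_id=1 → no match; kept with NULLs on the t2 side.
- t1[5] part_id=6 → 5 match(es) in t2 → 5 row(s).
- t1[6] part_id=8 → 6 match(es) in t2 → 6 row(s).
- plus 2 unmatched t2 row(s), each kept with NULL t1 columns.

27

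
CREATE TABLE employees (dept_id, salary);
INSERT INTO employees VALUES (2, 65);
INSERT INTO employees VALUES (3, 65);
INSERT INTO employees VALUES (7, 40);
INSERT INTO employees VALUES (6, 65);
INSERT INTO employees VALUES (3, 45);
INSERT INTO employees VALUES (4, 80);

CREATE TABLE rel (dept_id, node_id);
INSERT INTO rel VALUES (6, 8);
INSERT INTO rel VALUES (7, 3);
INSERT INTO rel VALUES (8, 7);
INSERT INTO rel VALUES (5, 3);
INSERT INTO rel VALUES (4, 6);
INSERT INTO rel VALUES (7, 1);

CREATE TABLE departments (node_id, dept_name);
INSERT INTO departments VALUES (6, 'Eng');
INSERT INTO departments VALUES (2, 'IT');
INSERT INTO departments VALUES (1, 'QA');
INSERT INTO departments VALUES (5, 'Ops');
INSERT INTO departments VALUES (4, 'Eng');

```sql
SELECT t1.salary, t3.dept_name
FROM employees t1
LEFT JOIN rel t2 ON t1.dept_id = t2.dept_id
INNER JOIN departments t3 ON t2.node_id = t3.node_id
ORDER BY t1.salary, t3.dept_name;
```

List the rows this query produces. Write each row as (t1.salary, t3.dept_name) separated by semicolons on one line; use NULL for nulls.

Step 1 — t1 LEFT JOIN t2 on dept_id → 7 row(s).
Then INNER JOIN `departments t3` on node_id: keep only rows whose t2.node_id appears in t3.

(40, QA); (80, Eng)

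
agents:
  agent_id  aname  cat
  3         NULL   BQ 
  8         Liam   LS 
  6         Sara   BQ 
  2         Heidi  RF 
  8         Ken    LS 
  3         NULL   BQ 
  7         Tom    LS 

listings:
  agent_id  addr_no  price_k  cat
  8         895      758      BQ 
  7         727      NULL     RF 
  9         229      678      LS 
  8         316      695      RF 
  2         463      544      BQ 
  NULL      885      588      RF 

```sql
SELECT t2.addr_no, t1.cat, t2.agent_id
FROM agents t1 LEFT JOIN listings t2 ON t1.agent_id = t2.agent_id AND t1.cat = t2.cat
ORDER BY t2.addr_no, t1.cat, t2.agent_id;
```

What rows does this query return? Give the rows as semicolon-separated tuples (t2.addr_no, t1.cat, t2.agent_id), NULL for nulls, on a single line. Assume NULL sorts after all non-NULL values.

(NULL, BQ, NULL); (NULL, BQ, NULL); (NULL, BQ, NULL); (NULL, LS, NULL); (NULL, LS, NULL); (NULL, LS, NULL); (NULL, RF, NULL)

LEFT JOIN keeps every row from `agents`; unmatched rows get NULL for `listings`'s columns.
Matching on t1.agent_id = t2.agent_id AND t1.cat = t2.cat. A NULL in a compared column never satisfies the condition.
Matched pairs: 0; unmatched t1 rows kept: 7.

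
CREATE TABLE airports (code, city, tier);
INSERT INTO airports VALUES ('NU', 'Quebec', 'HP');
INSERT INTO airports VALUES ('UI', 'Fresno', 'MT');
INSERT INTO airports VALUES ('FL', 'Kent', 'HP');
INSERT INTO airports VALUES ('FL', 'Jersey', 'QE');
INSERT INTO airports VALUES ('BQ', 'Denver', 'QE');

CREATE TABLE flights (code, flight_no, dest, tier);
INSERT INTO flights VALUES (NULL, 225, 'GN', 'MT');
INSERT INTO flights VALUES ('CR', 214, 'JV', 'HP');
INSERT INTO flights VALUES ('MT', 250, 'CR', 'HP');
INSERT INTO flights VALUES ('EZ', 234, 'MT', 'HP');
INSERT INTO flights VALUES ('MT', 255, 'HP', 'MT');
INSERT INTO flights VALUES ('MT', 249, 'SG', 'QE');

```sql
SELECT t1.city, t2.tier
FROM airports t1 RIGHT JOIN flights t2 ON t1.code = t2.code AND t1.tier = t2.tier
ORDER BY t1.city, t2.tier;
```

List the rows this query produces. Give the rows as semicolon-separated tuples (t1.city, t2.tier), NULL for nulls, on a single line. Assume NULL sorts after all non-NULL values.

RIGHT JOIN keeps every row from `flights`; unmatched rows get NULL for `airports`'s columns.
Matching on t1.code = t2.code AND t1.tier = t2.tier. A NULL in a compared column never satisfies the condition.
- t1 row (code=NU, tier=HP): no match.
- t1 row (code=UI, tier=MT): no match.
- t1 row (code=FL, tier=HP): no match.
- t1 row (code=FL, tier=QE): no match.
- t1 row (code=BQ, tier=QE): no match.
- 6 row(s) from t2 found no t1 partner → padded with NULL.
After projecting and ordering:
t1.city | t2.tier
NULL | HP
NULL | HP
NULL | HP
NULL | MT
NULL | MT
NULL | QE

(NULL, HP); (NULL, HP); (NULL, HP); (NULL, MT); (NULL, MT); (NULL, QE)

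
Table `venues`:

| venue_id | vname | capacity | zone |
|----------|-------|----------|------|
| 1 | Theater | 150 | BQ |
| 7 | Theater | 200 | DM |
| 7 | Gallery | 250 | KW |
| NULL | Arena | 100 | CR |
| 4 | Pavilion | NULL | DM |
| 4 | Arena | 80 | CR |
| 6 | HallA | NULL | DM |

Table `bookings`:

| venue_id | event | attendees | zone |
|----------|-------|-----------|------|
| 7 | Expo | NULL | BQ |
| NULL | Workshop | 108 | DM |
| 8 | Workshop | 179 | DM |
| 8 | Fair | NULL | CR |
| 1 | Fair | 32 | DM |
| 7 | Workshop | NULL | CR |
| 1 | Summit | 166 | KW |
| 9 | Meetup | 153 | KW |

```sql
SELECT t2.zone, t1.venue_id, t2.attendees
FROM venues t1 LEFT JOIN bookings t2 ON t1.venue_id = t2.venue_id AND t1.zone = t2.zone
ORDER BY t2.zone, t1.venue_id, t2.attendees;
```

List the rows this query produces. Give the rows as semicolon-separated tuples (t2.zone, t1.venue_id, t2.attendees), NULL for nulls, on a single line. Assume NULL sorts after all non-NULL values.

LEFT JOIN keeps every row from `venues`; unmatched rows get NULL for `bookings`'s columns.
Matching on t1.venue_id = t2.venue_id AND t1.zone = t2.zone. A NULL in a compared column never satisfies the condition.
- t1[0] venue_id=1, zone=BQ → no match; kept with NULLs on the t2 side.
- t1[1] venue_id=7, zone=DM → no match; kept with NULLs on the t2 side.
- t1[2] venue_id=7, zone=KW → no match; kept with NULLs on the t2 side.
- t1[3] venue_id=NULL, zone=CR → no match; kept with NULLs on the t2 side.
- t1[4] venue_id=4, zone=DM → no match; kept with NULLs on the t2 side.
- t1[5] venue_id=4, zone=CR → no match; kept with NULLs on the t2 side.
- t1[6] venue_id=6, zone=DM → no match; kept with NULLs on the t2 side.
After projecting and ordering:
t2.zone | t1.venue_id | t2.attendees
NULL | 1 | NULL
NULL | 4 | NULL
NULL | 4 | NULL
NULL | 6 | NULL
NULL | 7 | NULL
NULL | 7 | NULL
NULL | NULL | NULL

(NULL, 1, NULL); (NULL, 4, NULL); (NULL, 4, NULL); (NULL, 6, NULL); (NULL, 7, NULL); (NULL, 7, NULL); (NULL, NULL, NULL)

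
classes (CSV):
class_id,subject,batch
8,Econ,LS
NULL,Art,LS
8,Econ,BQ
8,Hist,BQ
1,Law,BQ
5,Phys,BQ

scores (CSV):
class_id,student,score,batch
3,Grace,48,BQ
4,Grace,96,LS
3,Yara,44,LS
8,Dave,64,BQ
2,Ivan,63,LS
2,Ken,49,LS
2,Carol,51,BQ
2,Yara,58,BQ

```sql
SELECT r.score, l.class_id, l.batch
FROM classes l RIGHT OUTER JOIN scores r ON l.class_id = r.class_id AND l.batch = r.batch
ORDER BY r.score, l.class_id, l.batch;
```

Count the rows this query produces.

9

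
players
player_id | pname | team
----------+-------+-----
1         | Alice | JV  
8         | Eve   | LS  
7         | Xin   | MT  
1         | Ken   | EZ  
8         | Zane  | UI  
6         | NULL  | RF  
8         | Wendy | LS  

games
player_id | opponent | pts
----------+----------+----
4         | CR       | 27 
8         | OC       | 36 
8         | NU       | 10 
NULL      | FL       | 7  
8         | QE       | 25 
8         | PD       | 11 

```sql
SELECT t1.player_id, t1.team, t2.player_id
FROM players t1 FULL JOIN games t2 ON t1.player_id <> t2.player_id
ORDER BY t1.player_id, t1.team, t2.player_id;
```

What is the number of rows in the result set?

24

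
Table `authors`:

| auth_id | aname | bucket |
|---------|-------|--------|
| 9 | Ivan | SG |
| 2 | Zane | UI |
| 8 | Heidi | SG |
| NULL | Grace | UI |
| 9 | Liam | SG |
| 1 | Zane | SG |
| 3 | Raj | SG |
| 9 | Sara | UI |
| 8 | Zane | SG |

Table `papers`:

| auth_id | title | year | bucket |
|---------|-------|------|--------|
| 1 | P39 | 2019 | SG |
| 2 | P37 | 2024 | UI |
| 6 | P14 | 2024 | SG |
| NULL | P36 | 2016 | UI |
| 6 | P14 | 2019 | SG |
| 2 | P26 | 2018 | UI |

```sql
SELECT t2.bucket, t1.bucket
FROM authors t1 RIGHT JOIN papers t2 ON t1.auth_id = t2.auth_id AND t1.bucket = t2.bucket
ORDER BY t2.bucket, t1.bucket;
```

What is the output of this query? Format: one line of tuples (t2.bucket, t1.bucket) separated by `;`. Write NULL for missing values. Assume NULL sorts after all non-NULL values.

RIGHT JOIN keeps every row from `papers`; unmatched rows get NULL for `authors`'s columns.
Matching on t1.auth_id = t2.auth_id AND t1.bucket = t2.bucket. A NULL in a compared column never satisfies the condition.
- t1 (auth_id=9, bucket=SG) has no partner in t2.
- t1 (auth_id=2, bucket=UI) pairs with 2 row(s) of t2.
- t1 (auth_id=8, bucket=SG) has no partner in t2.
- t1 (auth_id=NULL, bucket=UI) has no partner in t2.
- t1 (auth_id=9, bucket=SG) has no partner in t2.
- t1 (auth_id=1, bucket=SG) pairs with 1 row(s) of t2.
- t1 (auth_id=3, bucket=SG) has no partner in t2.
- t1 (auth_id=9, bucket=UI) has no partner in t2.
- t1 (auth_id=8, bucket=SG) has no partner in t2.
- 3 row(s) from t2 found no t1 partner → padded with NULL.
After projecting and ordering:
t2.bucket | t1.bucket
SG | SG
SG | NULL
SG | NULL
UI | UI
UI | UI
UI | NULL

(SG, SG); (SG, NULL); (SG, NULL); (UI, UI); (UI, UI); (UI, NULL)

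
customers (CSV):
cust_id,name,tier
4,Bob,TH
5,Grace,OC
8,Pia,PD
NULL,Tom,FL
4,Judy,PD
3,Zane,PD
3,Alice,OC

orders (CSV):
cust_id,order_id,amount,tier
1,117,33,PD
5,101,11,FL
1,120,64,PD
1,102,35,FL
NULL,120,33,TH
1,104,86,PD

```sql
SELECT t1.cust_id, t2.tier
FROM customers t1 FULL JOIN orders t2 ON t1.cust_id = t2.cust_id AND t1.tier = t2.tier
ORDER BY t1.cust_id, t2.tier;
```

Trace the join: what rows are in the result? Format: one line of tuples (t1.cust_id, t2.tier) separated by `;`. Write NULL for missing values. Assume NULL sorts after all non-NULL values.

FULL OUTER JOIN keeps every row from both sides; unmatched rows get NULL for the other side's columns.
Matching on t1.cust_id = t2.cust_id AND t1.tier = t2.tier. A NULL in a compared column never satisfies the condition.
Matched pairs: 0; unmatched t1 rows kept: 7; unmatched t2 rows kept: 6.

(3, NULL); (3, NULL); (4, NULL); (4, NULL); (5, NULL); (8, NULL); (NULL, FL); (NULL, FL); (NULL, PD); (NULL, PD); (NULL, PD); (NULL, TH); (NULL, NULL)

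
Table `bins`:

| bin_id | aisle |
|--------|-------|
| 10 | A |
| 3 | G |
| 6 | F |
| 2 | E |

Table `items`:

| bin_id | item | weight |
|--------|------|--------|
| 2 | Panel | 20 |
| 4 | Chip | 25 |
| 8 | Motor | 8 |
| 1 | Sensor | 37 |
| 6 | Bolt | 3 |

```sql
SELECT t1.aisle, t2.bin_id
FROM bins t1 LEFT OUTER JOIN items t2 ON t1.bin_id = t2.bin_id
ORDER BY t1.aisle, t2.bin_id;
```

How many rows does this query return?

4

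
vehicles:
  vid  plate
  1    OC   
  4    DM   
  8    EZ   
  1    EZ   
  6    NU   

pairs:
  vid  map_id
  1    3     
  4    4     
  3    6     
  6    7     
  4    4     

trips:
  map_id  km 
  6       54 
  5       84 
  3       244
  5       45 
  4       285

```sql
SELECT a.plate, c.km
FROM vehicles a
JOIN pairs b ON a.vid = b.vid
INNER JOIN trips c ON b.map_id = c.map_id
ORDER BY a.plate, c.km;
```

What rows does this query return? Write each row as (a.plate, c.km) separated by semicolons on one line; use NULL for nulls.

(DM, 285); (DM, 285); (EZ, 244); (OC, 244)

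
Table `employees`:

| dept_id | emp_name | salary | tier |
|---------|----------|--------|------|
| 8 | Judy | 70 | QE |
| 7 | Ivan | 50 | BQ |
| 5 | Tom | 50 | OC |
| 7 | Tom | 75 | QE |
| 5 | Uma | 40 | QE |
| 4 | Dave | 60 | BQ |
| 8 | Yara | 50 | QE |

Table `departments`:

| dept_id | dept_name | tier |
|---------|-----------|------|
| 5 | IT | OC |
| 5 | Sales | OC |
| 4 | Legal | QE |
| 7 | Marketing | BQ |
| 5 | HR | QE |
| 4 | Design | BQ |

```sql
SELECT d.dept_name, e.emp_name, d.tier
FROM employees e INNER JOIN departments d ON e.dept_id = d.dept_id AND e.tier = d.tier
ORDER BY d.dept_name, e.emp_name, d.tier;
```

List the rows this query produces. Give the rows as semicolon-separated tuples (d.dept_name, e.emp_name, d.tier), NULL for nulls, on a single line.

INNER JOIN keeps only pairs where the ON condition holds.
Matching on e.dept_id = d.dept_id AND e.tier = d.tier.
- e[0] dept_id=8, tier=QE → no match; dropped.
- e[1] dept_id=7, tier=BQ → 1 match(es) in d → 1 row(s).
- e[2] dept_id=5, tier=OC → 2 match(es) in d → 2 row(s).
- e[3] dept_id=7, tier=QE → no match; dropped.
- e[4] dept_id=5, tier=QE → 1 match(es) in d → 1 row(s).
- e[5] dept_id=4, tier=BQ → 1 match(es) in d → 1 row(s).
- e[6] dept_id=8, tier=QE → no match; dropped.
After projecting and ordering:
d.dept_name | e.emp_name | d.tier
Design | Dave | BQ
HR | Uma | QE
IT | Tom | OC
Marketing | Ivan | BQ
Sales | Tom | OC

(Design, Dave, BQ); (HR, Uma, QE); (IT, Tom, OC); (Marketing, Ivan, BQ); (Sales, Tom, OC)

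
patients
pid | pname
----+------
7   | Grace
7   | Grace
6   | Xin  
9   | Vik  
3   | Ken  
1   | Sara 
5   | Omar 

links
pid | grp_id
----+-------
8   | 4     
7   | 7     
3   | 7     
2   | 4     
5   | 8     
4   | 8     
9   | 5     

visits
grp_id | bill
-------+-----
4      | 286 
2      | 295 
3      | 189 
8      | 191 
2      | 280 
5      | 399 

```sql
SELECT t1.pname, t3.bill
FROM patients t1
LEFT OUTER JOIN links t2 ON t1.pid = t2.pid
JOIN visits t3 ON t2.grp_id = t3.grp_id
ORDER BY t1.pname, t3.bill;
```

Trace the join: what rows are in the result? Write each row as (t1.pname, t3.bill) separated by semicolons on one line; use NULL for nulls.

Step 1 — t1 LEFT JOIN t2 on pid → 7 row(s).
Then INNER JOIN `visits t3` on grp_id: keep only rows whose t2.grp_id appears in t3.

(Omar, 191); (Vik, 399)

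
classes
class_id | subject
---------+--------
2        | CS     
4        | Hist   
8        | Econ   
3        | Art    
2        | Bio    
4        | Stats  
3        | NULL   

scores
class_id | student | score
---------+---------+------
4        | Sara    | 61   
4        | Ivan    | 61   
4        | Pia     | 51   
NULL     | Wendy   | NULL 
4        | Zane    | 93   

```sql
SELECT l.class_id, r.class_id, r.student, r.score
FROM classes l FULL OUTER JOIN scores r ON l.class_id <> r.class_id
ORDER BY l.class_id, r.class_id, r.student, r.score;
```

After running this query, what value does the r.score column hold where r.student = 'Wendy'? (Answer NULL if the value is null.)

FULL OUTER JOIN keeps every row from both sides; unmatched rows get NULL for the other side's columns.
Matching on l.class_id <> r.class_id. A NULL in a compared column never satisfies the condition.
Matched pairs: 20; unmatched l rows kept: 2; unmatched r rows kept: 1.

NULL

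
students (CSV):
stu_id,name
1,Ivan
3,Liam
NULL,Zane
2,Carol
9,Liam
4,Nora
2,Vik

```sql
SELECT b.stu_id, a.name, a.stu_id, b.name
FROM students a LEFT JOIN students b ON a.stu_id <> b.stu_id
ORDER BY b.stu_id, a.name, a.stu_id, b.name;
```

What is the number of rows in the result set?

LEFT JOIN keeps every row from `students a`; unmatched rows get NULL for `students b`'s columns.
Matching on a.stu_id <> b.stu_id. A NULL in a compared column never satisfies the condition.
- a (stu_id=1) pairs with 5 row(s) of b.
- a (stu_id=3) pairs with 5 row(s) of b.
- a (stu_id=NULL) has no partner → padded with NULL.
- a (stu_id=2) pairs with 4 row(s) of b.
- a (stu_id=9) pairs with 5 row(s) of b.
- a (stu_id=4) pairs with 5 row(s) of b.
- a (stu_id=2) pairs with 4 row(s) of b.
Total: 28 matched + 1 padded = 29 rows.

29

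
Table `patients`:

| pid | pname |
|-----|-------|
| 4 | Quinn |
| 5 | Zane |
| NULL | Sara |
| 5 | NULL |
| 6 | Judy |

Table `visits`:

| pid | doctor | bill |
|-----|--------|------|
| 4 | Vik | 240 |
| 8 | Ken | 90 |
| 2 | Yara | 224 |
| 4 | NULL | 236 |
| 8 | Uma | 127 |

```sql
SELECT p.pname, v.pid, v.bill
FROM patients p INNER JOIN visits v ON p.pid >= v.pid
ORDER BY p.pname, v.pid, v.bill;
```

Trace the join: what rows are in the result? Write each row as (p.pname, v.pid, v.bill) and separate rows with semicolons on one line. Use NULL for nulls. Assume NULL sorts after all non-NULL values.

INNER JOIN keeps only pairs where the ON condition holds.
Matching on p.pid >= v.pid. A NULL in a compared column never satisfies the condition.
Matched pairs: 12.

(Judy, 2, 224); (Judy, 4, 236); (Judy, 4, 240); (Quinn, 2, 224); (Quinn, 4, 236); (Quinn, 4, 240); (Zane, 2, 224); (Zane, 4, 236); (Zane, 4, 240); (NULL, 2, 224); (NULL, 4, 236); (NULL, 4, 240)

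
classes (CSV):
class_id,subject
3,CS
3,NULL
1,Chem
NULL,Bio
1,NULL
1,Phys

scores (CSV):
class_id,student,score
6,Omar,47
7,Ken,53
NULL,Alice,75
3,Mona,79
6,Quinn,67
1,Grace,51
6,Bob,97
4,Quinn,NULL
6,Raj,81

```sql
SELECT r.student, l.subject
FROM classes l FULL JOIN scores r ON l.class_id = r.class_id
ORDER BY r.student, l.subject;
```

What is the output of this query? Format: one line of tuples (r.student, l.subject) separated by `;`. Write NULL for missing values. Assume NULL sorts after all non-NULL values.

(Alice, NULL); (Bob, NULL); (Grace, Chem); (Grace, Phys); (Grace, NULL); (Ken, NULL); (Mona, CS); (Mona, NULL); (Omar, NULL); (Quinn, NULL); (Quinn, NULL); (Raj, NULL); (NULL, Bio)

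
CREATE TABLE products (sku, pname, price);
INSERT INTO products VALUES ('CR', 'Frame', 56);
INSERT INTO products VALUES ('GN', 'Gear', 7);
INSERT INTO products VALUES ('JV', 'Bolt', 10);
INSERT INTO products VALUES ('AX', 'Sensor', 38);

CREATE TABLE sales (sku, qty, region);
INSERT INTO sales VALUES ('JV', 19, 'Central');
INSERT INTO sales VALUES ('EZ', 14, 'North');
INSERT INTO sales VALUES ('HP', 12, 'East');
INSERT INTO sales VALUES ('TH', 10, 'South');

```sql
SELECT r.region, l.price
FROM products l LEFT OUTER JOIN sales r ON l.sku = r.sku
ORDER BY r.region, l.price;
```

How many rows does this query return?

4

LEFT JOIN keeps every row from `products`; unmatched rows get NULL for `sales`'s columns.
Matching on l.sku = r.sku.
Matched pairs: 1; unmatched l rows kept: 3.
Total: 1 matched + 3 padded = 4 rows.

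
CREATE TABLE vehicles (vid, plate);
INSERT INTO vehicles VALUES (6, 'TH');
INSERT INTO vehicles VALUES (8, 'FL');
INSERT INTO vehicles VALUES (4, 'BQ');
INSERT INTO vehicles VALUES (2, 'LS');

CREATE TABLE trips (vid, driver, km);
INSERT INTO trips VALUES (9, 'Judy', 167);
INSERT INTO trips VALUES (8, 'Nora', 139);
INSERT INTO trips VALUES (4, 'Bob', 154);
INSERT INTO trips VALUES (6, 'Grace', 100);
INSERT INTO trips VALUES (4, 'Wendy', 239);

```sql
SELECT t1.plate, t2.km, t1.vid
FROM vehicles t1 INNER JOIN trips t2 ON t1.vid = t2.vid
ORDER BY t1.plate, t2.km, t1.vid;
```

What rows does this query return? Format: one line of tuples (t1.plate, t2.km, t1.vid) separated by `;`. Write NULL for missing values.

(BQ, 154, 4); (BQ, 239, 4); (FL, 139, 8); (TH, 100, 6)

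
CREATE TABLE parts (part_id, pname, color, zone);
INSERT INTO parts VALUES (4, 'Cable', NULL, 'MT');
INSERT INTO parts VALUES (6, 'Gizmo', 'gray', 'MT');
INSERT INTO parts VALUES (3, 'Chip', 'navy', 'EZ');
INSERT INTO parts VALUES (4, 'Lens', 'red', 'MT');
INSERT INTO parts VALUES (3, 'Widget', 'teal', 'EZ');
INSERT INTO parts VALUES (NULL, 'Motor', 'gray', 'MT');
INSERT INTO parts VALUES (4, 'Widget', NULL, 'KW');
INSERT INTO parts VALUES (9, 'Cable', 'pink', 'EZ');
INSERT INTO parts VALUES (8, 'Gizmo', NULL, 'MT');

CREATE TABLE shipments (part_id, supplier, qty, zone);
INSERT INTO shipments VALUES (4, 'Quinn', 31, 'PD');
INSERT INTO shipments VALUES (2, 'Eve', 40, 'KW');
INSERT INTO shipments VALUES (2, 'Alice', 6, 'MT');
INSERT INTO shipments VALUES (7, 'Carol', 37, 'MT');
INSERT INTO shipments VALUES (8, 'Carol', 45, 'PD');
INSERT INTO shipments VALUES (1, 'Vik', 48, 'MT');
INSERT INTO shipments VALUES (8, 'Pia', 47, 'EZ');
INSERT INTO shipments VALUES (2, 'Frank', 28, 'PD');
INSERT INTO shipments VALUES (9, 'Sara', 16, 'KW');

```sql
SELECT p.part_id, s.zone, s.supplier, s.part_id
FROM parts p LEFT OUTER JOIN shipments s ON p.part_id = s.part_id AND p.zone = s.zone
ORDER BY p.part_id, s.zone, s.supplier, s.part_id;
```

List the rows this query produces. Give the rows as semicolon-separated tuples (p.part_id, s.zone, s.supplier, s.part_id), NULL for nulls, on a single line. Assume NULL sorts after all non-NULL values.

(3, NULL, NULL, NULL); (3, NULL, NULL, NULL); (4, NULL, NULL, NULL); (4, NULL, NULL, NULL); (4, NULL, NULL, NULL); (6, NULL, NULL, NULL); (8, NULL, NULL, NULL); (9, NULL, NULL, NULL); (NULL, NULL, NULL, NULL)

LEFT JOIN keeps every row from `parts`; unmatched rows get NULL for `shipments`'s columns.
Matching on p.part_id = s.part_id AND p.zone = s.zone. A NULL in a compared column never satisfies the condition.
Matched pairs: 0; unmatched p rows kept: 9.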